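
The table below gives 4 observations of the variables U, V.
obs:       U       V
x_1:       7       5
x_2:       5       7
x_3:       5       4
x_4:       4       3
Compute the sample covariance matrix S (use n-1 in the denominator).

Step 1 — column means:
  mean(U) = (7 + 5 + 5 + 4) / 4 = 21/4 = 5.25
  mean(V) = (5 + 7 + 4 + 3) / 4 = 19/4 = 4.75

Step 2 — sample covariance S[i,j] = (1/(n-1)) · Σ_k (x_{k,i} - mean_i) · (x_{k,j} - mean_j), with n-1 = 3.
  S[U,U] = ((1.75)·(1.75) + (-0.25)·(-0.25) + (-0.25)·(-0.25) + (-1.25)·(-1.25)) / 3 = 4.75/3 = 1.5833
  S[U,V] = ((1.75)·(0.25) + (-0.25)·(2.25) + (-0.25)·(-0.75) + (-1.25)·(-1.75)) / 3 = 2.25/3 = 0.75
  S[V,V] = ((0.25)·(0.25) + (2.25)·(2.25) + (-0.75)·(-0.75) + (-1.75)·(-1.75)) / 3 = 8.75/3 = 2.9167

S is symmetric (S[j,i] = S[i,j]). Assembling:

S = [[1.5833, 0.75],
 [0.75, 2.9167]]


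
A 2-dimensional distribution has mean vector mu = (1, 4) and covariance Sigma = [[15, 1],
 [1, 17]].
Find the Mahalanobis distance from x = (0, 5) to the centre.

Step 1 — centre the observation: (x - mu) = (-1, 1).

Step 2 — invert Sigma. det(Sigma) = 15·17 - (1)² = 254.
  Sigma^{-1} = (1/det) · [[d, -b], [-b, a]] = [[0.0669, -0.0039],
 [-0.0039, 0.0591]].

Step 3 — form the quadratic (x - mu)^T · Sigma^{-1} · (x - mu):
  Sigma^{-1} · (x - mu) = (-0.0709, 0.063).
  (x - mu)^T · [Sigma^{-1} · (x - mu)] = (-1)·(-0.0709) + (1)·(0.063) = 0.1339.

Step 4 — take square root: d = √(0.1339) ≈ 0.3659.

d(x, mu) = √(0.1339) ≈ 0.3659


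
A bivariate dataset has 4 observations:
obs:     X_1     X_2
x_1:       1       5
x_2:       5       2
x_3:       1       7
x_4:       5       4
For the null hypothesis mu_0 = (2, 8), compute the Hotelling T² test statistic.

Step 1 — sample mean vector:
  mean(X_1) = (1 + 5 + 1 + 5) / 4 = 12/4 = 3
  mean(X_2) = (5 + 2 + 7 + 4) / 4 = 18/4 = 4.5
  x̄ = (3, 4.5),  deviation x̄ - mu_0 = (3, 4.5) - (2, 8) = (1, -3.5).

Step 2 — sample covariance matrix, S[i,j] = (1/(n-1)) · Σ_k (x_{k,i} - mean_i) · (x_{k,j} - mean_j), divisor n-1 = 3:
  S[X_1,X_1] = ((-2)·(-2) + (2)·(2) + (-2)·(-2) + (2)·(2)) / 3 = 16/3 = 5.3333
  S[X_1,X_2] = ((-2)·(0.5) + (2)·(-2.5) + (-2)·(2.5) + (2)·(-0.5)) / 3 = -12/3 = -4
  S[X_2,X_2] = ((0.5)·(0.5) + (-2.5)·(-2.5) + (2.5)·(2.5) + (-0.5)·(-0.5)) / 3 = 13/3 = 4.3333
  S = [[5.3333, -4],
 [-4, 4.3333]].

Step 3 — invert S. det(S) = 5.3333·4.3333 - (-4)² = 7.1111.
  S^{-1} = (1/det) · [[d, -b], [-b, a]] = [[0.6094, 0.5625],
 [0.5625, 0.75]].

Step 4 — quadratic form (x̄ - mu_0)^T · S^{-1} · (x̄ - mu_0):
  S^{-1} · (x̄ - mu_0) = (-1.3594, -2.0625),
  (x̄ - mu_0)^T · [...] = (1)·(-1.3594) + (-3.5)·(-2.0625) = 5.8594.

Step 5 — scale by n: T² = 4 · 5.8594 = 23.4375.

T² ≈ 23.4375


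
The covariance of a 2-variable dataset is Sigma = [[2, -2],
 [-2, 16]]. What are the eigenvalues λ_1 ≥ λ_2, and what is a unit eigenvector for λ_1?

Step 1 — characteristic polynomial of 2×2 Sigma:
  det(Sigma - λI) = λ² - trace · λ + det = 0.
  trace = 2 + 16 = 18, det = 2·16 - (-2)² = 28.
Step 2 — discriminant:
  Δ = trace² - 4·det = 324 - 112 = 212.
Step 3 — eigenvalues:
  λ = (trace ± √Δ)/2 = (18 ± 14.5602)/2,
  λ_1 = 16.2801,  λ_2 = 1.7199.

Step 4 — unit eigenvector for λ_1: solve (Sigma - λ_1 I)v = 0. First row:
  (2 - 16.2801)·v_x + (-2)·v_y = 0, i.e. (-14.2801)·v_x + (-2)·v_y = 0,
  so v ∝ (b, λ_1 - a) = (-2, 14.2801); multiply by -1 so the first entry is positive: u = (2, -14.2801).
  ||u|| = √((2)² + (-14.2801)²) = √(207.9215) ≈ 14.4195,
  v_1 = u/||u|| ≈ (0.1387, -0.9903) (||v_1|| = 1).

λ_1 = 16.2801,  λ_2 = 1.7199;  v_1 ≈ (0.1387, -0.9903)


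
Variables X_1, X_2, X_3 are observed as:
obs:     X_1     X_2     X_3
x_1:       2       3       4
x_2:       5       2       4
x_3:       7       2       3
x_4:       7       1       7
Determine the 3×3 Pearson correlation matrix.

Step 1 — column means:
  mean(X_1) = (2 + 5 + 7 + 7) / 4 = 21/4 = 5.25
  mean(X_2) = (3 + 2 + 2 + 1) / 4 = 8/4 = 2
  mean(X_3) = (4 + 4 + 3 + 7) / 4 = 18/4 = 4.5

Step 2 — sample variances and covariances s[i,j] = (1/(n-1)) · Σ_k (x_{k,i} - mean_i) · (x_{k,j} - mean_j), with n-1 = 3:
  s[X_1,X_1] = ((-3.25)·(-3.25) + (-0.25)·(-0.25) + (1.75)·(1.75) + (1.75)·(1.75)) / 3 = 16.75/3 = 5.5833
  s[X_1,X_2] = ((-3.25)·(1) + (-0.25)·(0) + (1.75)·(0) + (1.75)·(-1)) / 3 = -5/3 = -1.6667
  s[X_1,X_3] = ((-3.25)·(-0.5) + (-0.25)·(-0.5) + (1.75)·(-1.5) + (1.75)·(2.5)) / 3 = 3.5/3 = 1.1667
  s[X_2,X_2] = ((1)·(1) + (0)·(0) + (0)·(0) + (-1)·(-1)) / 3 = 2/3 = 0.6667
  s[X_2,X_3] = ((1)·(-0.5) + (0)·(-0.5) + (0)·(-1.5) + (-1)·(2.5)) / 3 = -3/3 = -1
  s[X_3,X_3] = ((-0.5)·(-0.5) + (-0.5)·(-0.5) + (-1.5)·(-1.5) + (2.5)·(2.5)) / 3 = 9/3 = 3
  Sample standard deviations s_i = √(s[i,i]):
  s(X_1) = √(5.5833) = 2.3629
  s(X_2) = √(0.6667) = 0.8165
  s(X_3) = √(3) = 1.7321

Step 3 — r_{ij} = s_{ij} / (s_i · s_j):
  r[X_1,X_1] = 1 (diagonal).
  r[X_1,X_2] = -1.6667 / (2.3629 · 0.8165) = -1.6667 / 1.9293 = -0.8639
  r[X_1,X_3] = 1.1667 / (2.3629 · 1.7321) = 1.1667 / 4.0927 = 0.2851
  r[X_2,X_2] = 1 (diagonal).
  r[X_2,X_3] = -1 / (0.8165 · 1.7321) = -1 / 1.4142 = -0.7071
  r[X_3,X_3] = 1 (diagonal).

R is symmetric with unit diagonal. Assembling:

R = [[1, -0.8639, 0.2851],
 [-0.8639, 1, -0.7071],
 [0.2851, -0.7071, 1]]


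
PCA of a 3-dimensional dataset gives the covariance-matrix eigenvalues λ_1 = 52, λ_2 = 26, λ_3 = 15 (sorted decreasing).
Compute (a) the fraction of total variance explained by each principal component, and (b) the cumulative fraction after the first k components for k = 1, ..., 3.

Step 1 — total variance = trace(Sigma) = Σ λ_i = 52 + 26 + 15 = 93.

Step 2 — fraction explained by component i = λ_i / Σ λ:
  PC1: 52/93 = 0.5591
  PC2: 26/93 = 0.2796
  PC3: 15/93 = 0.1613

Step 3 — cumulative fraction after k components = (λ_1 + ... + λ_k) / Σ λ:
  k = 1: 52/93 = 0.5591
  k = 2: (52 + 26)/93 = 78/93 = 0.8387
  k = 3: (52 + 26 + 15)/93 = 93/93 = 1

Summary (fraction, with percent):

explained: PC1 0.5591 (55.91%), PC2 0.2796 (27.96%), PC3 0.1613 (16.13%);  cumulative: 0.5591, 0.8387, 1


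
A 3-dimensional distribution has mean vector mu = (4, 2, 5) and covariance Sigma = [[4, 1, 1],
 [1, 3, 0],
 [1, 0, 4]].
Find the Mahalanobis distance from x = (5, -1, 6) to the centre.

Step 1 — centre the observation: (x - mu) = (1, -3, 1).

Step 2 — invert Sigma (cofactor / det for 3×3, or solve directly):
  Sigma^{-1} = [[0.2927, -0.0976, -0.0732],
 [-0.0976, 0.3659, 0.0244],
 [-0.0732, 0.0244, 0.2683]].

Step 3 — form the quadratic (x - mu)^T · Sigma^{-1} · (x - mu):
  Sigma^{-1} · (x - mu) = (0.5122, -1.1707, 0.122).
  (x - mu)^T · [Sigma^{-1} · (x - mu)] = (1)·(0.5122) + (-3)·(-1.1707) + (1)·(0.122) = 4.1463.

Step 4 — take square root: d = √(4.1463) ≈ 2.0363.

d(x, mu) = √(4.1463) ≈ 2.0363


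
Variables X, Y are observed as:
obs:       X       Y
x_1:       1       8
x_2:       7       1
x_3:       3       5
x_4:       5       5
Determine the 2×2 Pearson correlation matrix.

Step 1 — column means:
  mean(X) = (1 + 7 + 3 + 5) / 4 = 16/4 = 4
  mean(Y) = (8 + 1 + 5 + 5) / 4 = 19/4 = 4.75

Step 2 — sample variances and covariances s[i,j] = (1/(n-1)) · Σ_k (x_{k,i} - mean_i) · (x_{k,j} - mean_j), with n-1 = 3:
  s[X,X] = ((-3)·(-3) + (3)·(3) + (-1)·(-1) + (1)·(1)) / 3 = 20/3 = 6.6667
  s[X,Y] = ((-3)·(3.25) + (3)·(-3.75) + (-1)·(0.25) + (1)·(0.25)) / 3 = -21/3 = -7
  s[Y,Y] = ((3.25)·(3.25) + (-3.75)·(-3.75) + (0.25)·(0.25) + (0.25)·(0.25)) / 3 = 24.75/3 = 8.25
  Sample standard deviations s_i = √(s[i,i]):
  s(X) = √(6.6667) = 2.582
  s(Y) = √(8.25) = 2.8723

Step 3 — r_{ij} = s_{ij} / (s_i · s_j):
  r[X,X] = 1 (diagonal).
  r[X,Y] = -7 / (2.582 · 2.8723) = -7 / 7.4162 = -0.9439
  r[Y,Y] = 1 (diagonal).

R is symmetric with unit diagonal. Assembling:

R = [[1, -0.9439],
 [-0.9439, 1]]


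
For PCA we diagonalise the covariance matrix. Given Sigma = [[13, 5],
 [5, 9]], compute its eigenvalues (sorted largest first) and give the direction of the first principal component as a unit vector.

Step 1 — characteristic polynomial of 2×2 Sigma:
  det(Sigma - λI) = λ² - trace · λ + det = 0.
  trace = 13 + 9 = 22, det = 13·9 - (5)² = 92.
Step 2 — discriminant:
  Δ = trace² - 4·det = 484 - 368 = 116.
Step 3 — eigenvalues:
  λ = (trace ± √Δ)/2 = (22 ± 10.7703)/2,
  λ_1 = 16.3852,  λ_2 = 5.6148.

Step 4 — unit eigenvector for λ_1: solve (Sigma - λ_1 I)v = 0. First row:
  (13 - 16.3852)·v_x + (5)·v_y = 0, i.e. (-3.3852)·v_x + (5)·v_y = 0,
  so v ∝ (b, λ_1 - a) = (5, 3.3852) = u.
  ||u|| = √((5)² + (3.3852)²) = √(36.4593) ≈ 6.0382,
  v_1 = u/||u|| ≈ (0.8281, 0.5606) (||v_1|| = 1).

λ_1 = 16.3852,  λ_2 = 5.6148;  v_1 ≈ (0.8281, 0.5606)


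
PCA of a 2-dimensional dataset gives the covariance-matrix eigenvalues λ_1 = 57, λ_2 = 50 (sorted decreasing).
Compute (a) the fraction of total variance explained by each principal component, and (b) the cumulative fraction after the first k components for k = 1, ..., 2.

Step 1 — total variance = trace(Sigma) = Σ λ_i = 57 + 50 = 107.

Step 2 — fraction explained by component i = λ_i / Σ λ:
  PC1: 57/107 = 0.5327
  PC2: 50/107 = 0.4673

Step 3 — cumulative fraction after k components = (λ_1 + ... + λ_k) / Σ λ:
  k = 1: 57/107 = 0.5327
  k = 2: (57 + 50)/107 = 107/107 = 1

Summary (fraction, with percent):

explained: PC1 0.5327 (53.27%), PC2 0.4673 (46.73%);  cumulative: 0.5327, 1


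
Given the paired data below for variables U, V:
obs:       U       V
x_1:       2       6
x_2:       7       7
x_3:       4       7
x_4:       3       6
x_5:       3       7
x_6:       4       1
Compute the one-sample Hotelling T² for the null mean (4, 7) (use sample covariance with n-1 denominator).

Step 1 — sample mean vector:
  mean(U) = (2 + 7 + 4 + 3 + 3 + 4) / 6 = 23/6 = 3.8333
  mean(V) = (6 + 7 + 7 + 6 + 7 + 1) / 6 = 34/6 = 5.6667
  x̄ = (3.8333, 5.6667),  deviation x̄ - mu_0 = (3.8333, 5.6667) - (4, 7) = (-0.1667, -1.3333).

Step 2 — sample covariance matrix, S[i,j] = (1/(n-1)) · Σ_k (x_{k,i} - mean_i) · (x_{k,j} - mean_j), divisor n-1 = 5:
  S[U,U] = ((-1.8333)·(-1.8333) + (3.1667)·(3.1667) + (0.1667)·(0.1667) + (-0.8333)·(-0.8333) + (-0.8333)·(-0.8333) + (0.1667)·(0.1667)) / 5 = 14.8333/5 = 2.9667
  S[U,V] = ((-1.8333)·(0.3333) + (3.1667)·(1.3333) + (0.1667)·(1.3333) + (-0.8333)·(0.3333) + (-0.8333)·(1.3333) + (0.1667)·(-4.6667)) / 5 = 1.6667/5 = 0.3333
  S[V,V] = ((0.3333)·(0.3333) + (1.3333)·(1.3333) + (1.3333)·(1.3333) + (0.3333)·(0.3333) + (1.3333)·(1.3333) + (-4.6667)·(-4.6667)) / 5 = 27.3333/5 = 5.4667
  S = [[2.9667, 0.3333],
 [0.3333, 5.4667]].

Step 3 — invert S. det(S) = 2.9667·5.4667 - (0.3333)² = 16.1067.
  S^{-1} = (1/det) · [[d, -b], [-b, a]] = [[0.3394, -0.0207],
 [-0.0207, 0.1842]].

Step 4 — quadratic form (x̄ - mu_0)^T · S^{-1} · (x̄ - mu_0):
  S^{-1} · (x̄ - mu_0) = (-0.029, -0.2421),
  (x̄ - mu_0)^T · [...] = (-0.1667)·(-0.029) + (-1.3333)·(-0.2421) = 0.3277.

Step 5 — scale by n: T² = 6 · 0.3277 = 1.9661.

T² ≈ 1.9661


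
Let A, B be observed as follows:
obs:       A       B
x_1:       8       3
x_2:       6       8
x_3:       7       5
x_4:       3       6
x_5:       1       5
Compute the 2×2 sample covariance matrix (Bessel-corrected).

Step 1 — column means:
  mean(A) = (8 + 6 + 7 + 3 + 1) / 5 = 25/5 = 5
  mean(B) = (3 + 8 + 5 + 6 + 5) / 5 = 27/5 = 5.4

Step 2 — sample covariance S[i,j] = (1/(n-1)) · Σ_k (x_{k,i} - mean_i) · (x_{k,j} - mean_j), with n-1 = 4.
  S[A,A] = ((3)·(3) + (1)·(1) + (2)·(2) + (-2)·(-2) + (-4)·(-4)) / 4 = 34/4 = 8.5
  S[A,B] = ((3)·(-2.4) + (1)·(2.6) + (2)·(-0.4) + (-2)·(0.6) + (-4)·(-0.4)) / 4 = -5/4 = -1.25
  S[B,B] = ((-2.4)·(-2.4) + (2.6)·(2.6) + (-0.4)·(-0.4) + (0.6)·(0.6) + (-0.4)·(-0.4)) / 4 = 13.2/4 = 3.3

S is symmetric (S[j,i] = S[i,j]). Assembling:

S = [[8.5, -1.25],
 [-1.25, 3.3]]


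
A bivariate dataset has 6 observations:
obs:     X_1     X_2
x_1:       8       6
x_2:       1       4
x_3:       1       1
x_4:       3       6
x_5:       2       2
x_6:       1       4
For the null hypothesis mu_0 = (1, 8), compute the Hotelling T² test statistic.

Step 1 — sample mean vector:
  mean(X_1) = (8 + 1 + 1 + 3 + 2 + 1) / 6 = 16/6 = 2.6667
  mean(X_2) = (6 + 4 + 1 + 6 + 2 + 4) / 6 = 23/6 = 3.8333
  x̄ = (2.6667, 3.8333),  deviation x̄ - mu_0 = (2.6667, 3.8333) - (1, 8) = (1.6667, -4.1667).

Step 2 — sample covariance matrix, S[i,j] = (1/(n-1)) · Σ_k (x_{k,i} - mean_i) · (x_{k,j} - mean_j), divisor n-1 = 5:
  S[X_1,X_1] = ((5.3333)·(5.3333) + (-1.6667)·(-1.6667) + (-1.6667)·(-1.6667) + (0.3333)·(0.3333) + (-0.6667)·(-0.6667) + (-1.6667)·(-1.6667)) / 5 = 37.3333/5 = 7.4667
  S[X_1,X_2] = ((5.3333)·(2.1667) + (-1.6667)·(0.1667) + (-1.6667)·(-2.8333) + (0.3333)·(2.1667) + (-0.6667)·(-1.8333) + (-1.6667)·(0.1667)) / 5 = 17.6667/5 = 3.5333
  S[X_2,X_2] = ((2.1667)·(2.1667) + (0.1667)·(0.1667) + (-2.8333)·(-2.8333) + (2.1667)·(2.1667) + (-1.8333)·(-1.8333) + (0.1667)·(0.1667)) / 5 = 20.8333/5 = 4.1667
  S = [[7.4667, 3.5333],
 [3.5333, 4.1667]].

Step 3 — invert S. det(S) = 7.4667·4.1667 - (3.5333)² = 18.6267.
  S^{-1} = (1/det) · [[d, -b], [-b, a]] = [[0.2237, -0.1897],
 [-0.1897, 0.4009]].

Step 4 — quadratic form (x̄ - mu_0)^T · S^{-1} · (x̄ - mu_0):
  S^{-1} · (x̄ - mu_0) = (1.1632, -1.9864),
  (x̄ - mu_0)^T · [...] = (1.6667)·(1.1632) + (-4.1667)·(-1.9864) = 10.2153.

Step 5 — scale by n: T² = 6 · 10.2153 = 61.2921.

T² ≈ 61.2921


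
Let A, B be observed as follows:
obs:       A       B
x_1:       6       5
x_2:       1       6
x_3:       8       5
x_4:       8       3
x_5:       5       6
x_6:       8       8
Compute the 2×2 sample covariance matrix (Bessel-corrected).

Step 1 — column means:
  mean(A) = (6 + 1 + 8 + 8 + 5 + 8) / 6 = 36/6 = 6
  mean(B) = (5 + 6 + 5 + 3 + 6 + 8) / 6 = 33/6 = 5.5

Step 2 — sample covariance S[i,j] = (1/(n-1)) · Σ_k (x_{k,i} - mean_i) · (x_{k,j} - mean_j), with n-1 = 5.
  S[A,A] = ((0)·(0) + (-5)·(-5) + (2)·(2) + (2)·(2) + (-1)·(-1) + (2)·(2)) / 5 = 38/5 = 7.6
  S[A,B] = ((0)·(-0.5) + (-5)·(0.5) + (2)·(-0.5) + (2)·(-2.5) + (-1)·(0.5) + (2)·(2.5)) / 5 = -4/5 = -0.8
  S[B,B] = ((-0.5)·(-0.5) + (0.5)·(0.5) + (-0.5)·(-0.5) + (-2.5)·(-2.5) + (0.5)·(0.5) + (2.5)·(2.5)) / 5 = 13.5/5 = 2.7

S is symmetric (S[j,i] = S[i,j]). Assembling:

S = [[7.6, -0.8],
 [-0.8, 2.7]]


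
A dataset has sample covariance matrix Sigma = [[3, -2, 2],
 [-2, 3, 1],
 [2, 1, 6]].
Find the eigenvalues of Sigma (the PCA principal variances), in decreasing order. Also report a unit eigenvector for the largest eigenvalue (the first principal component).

Step 1 — characteristic polynomial p(λ) = det(λI - Sigma) = λ³ - tr·λ² + c_1·λ - det, where tr = trace, c_1 = sum of the principal 2×2 minors, det = det(Sigma):
  tr = 3 + 3 + 6 = 12,
  c_1 = (3·3 - (-2)²) + (3·6 - (2)²) + (3·6 - (1)²) = 5 + 14 + 17 = 36,
  det = 3·(3·6 - (1)²) - (-2)·((-2)·6 - (1)·(2)) + (2)·((-2)·(1) - 3·(2)) = 3·(17) - (-2)·(-14) + (2)·(-8) = 7.
  So p(λ) = λ³ - 12λ² + 36λ - 7.
Step 2 — look for an integer root (rational root theorem: any rational root is an integer divisor of 7). Testing λ = 7:
  p(7) = 343 - 588 + 252 - 7 = 0  ✓
  Dividing out (λ - 7): p(λ) = (λ - 7)(λ² - 5λ + 1).
Step 3 — remaining eigenvalues from the quadratic λ² - 5λ + 1 = 0:
  Δ = 5² - 4·1 = 25 - 4 = 21,  λ = (5 ± √21)/2 = (5 ± 4.5826)/2 ≈ 4.7913 or 0.2087.
  Sorted: λ_1 = 7,  λ_2 = 4.7913,  λ_3 = 0.2087  (check: sum = 12 = tr ✓).

Step 4 — unit eigenvector for λ_1 = 7: v spans the null space of (Sigma - λ_1 I), whose rows are
  r_1 = (-4, -2, 2),  r_2 = (-2, -4, 1),  r_3 = (2, 1, -1).
  v is orthogonal to every row, so take v ∝ r_1 × r_2 = ((-2)·(1) - (2)·(-4), (2)·(-2) - (-4)·(1), (-4)·(-4) - (-2)·(-2)) = (6, 0, 12).
  Rescale (divide by 6): u = (1, 0, 2).
  ||u|| = √((1)² + (0)² + (2)²) = √(5) ≈ 2.2361,  v_1 = u/||u|| ≈ (0.4472, 0, 0.8944) (||v_1|| = 1).

λ_1 = 7,  λ_2 = 4.7913,  λ_3 = 0.2087;  v_1 ≈ (0.4472, 0, 0.8944)


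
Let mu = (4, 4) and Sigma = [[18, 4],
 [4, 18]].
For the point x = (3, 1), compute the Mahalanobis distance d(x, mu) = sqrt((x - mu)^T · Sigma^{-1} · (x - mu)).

Step 1 — centre the observation: (x - mu) = (-1, -3).

Step 2 — invert Sigma. det(Sigma) = 18·18 - (4)² = 308.
  Sigma^{-1} = (1/det) · [[d, -b], [-b, a]] = [[0.0584, -0.013],
 [-0.013, 0.0584]].

Step 3 — form the quadratic (x - mu)^T · Sigma^{-1} · (x - mu):
  Sigma^{-1} · (x - mu) = (-0.0195, -0.1623).
  (x - mu)^T · [Sigma^{-1} · (x - mu)] = (-1)·(-0.0195) + (-3)·(-0.1623) = 0.5065.

Step 4 — take square root: d = √(0.5065) ≈ 0.7117.

d(x, mu) = √(0.5065) ≈ 0.7117


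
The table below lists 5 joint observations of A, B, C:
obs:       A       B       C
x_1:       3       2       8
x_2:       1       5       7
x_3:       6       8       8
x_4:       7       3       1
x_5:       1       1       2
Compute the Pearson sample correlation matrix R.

Step 1 — column means:
  mean(A) = (3 + 1 + 6 + 7 + 1) / 5 = 18/5 = 3.6
  mean(B) = (2 + 5 + 8 + 3 + 1) / 5 = 19/5 = 3.8
  mean(C) = (8 + 7 + 8 + 1 + 2) / 5 = 26/5 = 5.2

Step 2 — sample variances and covariances s[i,j] = (1/(n-1)) · Σ_k (x_{k,i} - mean_i) · (x_{k,j} - mean_j), with n-1 = 4:
  s[A,A] = ((-0.6)·(-0.6) + (-2.6)·(-2.6) + (2.4)·(2.4) + (3.4)·(3.4) + (-2.6)·(-2.6)) / 4 = 31.2/4 = 7.8
  s[A,B] = ((-0.6)·(-1.8) + (-2.6)·(1.2) + (2.4)·(4.2) + (3.4)·(-0.8) + (-2.6)·(-2.8)) / 4 = 12.6/4 = 3.15
  s[A,C] = ((-0.6)·(2.8) + (-2.6)·(1.8) + (2.4)·(2.8) + (3.4)·(-4.2) + (-2.6)·(-3.2)) / 4 = -5.6/4 = -1.4
  s[B,B] = ((-1.8)·(-1.8) + (1.2)·(1.2) + (4.2)·(4.2) + (-0.8)·(-0.8) + (-2.8)·(-2.8)) / 4 = 30.8/4 = 7.7
  s[B,C] = ((-1.8)·(2.8) + (1.2)·(1.8) + (4.2)·(2.8) + (-0.8)·(-4.2) + (-2.8)·(-3.2)) / 4 = 21.2/4 = 5.3
  s[C,C] = ((2.8)·(2.8) + (1.8)·(1.8) + (2.8)·(2.8) + (-4.2)·(-4.2) + (-3.2)·(-3.2)) / 4 = 46.8/4 = 11.7
  Sample standard deviations s_i = √(s[i,i]):
  s(A) = √(7.8) = 2.7928
  s(B) = √(7.7) = 2.7749
  s(C) = √(11.7) = 3.4205

Step 3 — r_{ij} = s_{ij} / (s_i · s_j):
  r[A,A] = 1 (diagonal).
  r[A,B] = 3.15 / (2.7928 · 2.7749) = 3.15 / 7.7498 = 0.4065
  r[A,C] = -1.4 / (2.7928 · 3.4205) = -1.4 / 9.553 = -0.1466
  r[B,B] = 1 (diagonal).
  r[B,C] = 5.3 / (2.7749 · 3.4205) = 5.3 / 9.4916 = 0.5584
  r[C,C] = 1 (diagonal).

R is symmetric with unit diagonal. Assembling:

R = [[1, 0.4065, -0.1466],
 [0.4065, 1, 0.5584],
 [-0.1466, 0.5584, 1]]


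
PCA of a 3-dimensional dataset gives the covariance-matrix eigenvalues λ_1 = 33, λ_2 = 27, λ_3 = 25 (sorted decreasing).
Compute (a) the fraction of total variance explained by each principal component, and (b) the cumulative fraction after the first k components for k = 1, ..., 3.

Step 1 — total variance = trace(Sigma) = Σ λ_i = 33 + 27 + 25 = 85.

Step 2 — fraction explained by component i = λ_i / Σ λ:
  PC1: 33/85 = 0.3882
  PC2: 27/85 = 0.3176
  PC3: 25/85 = 0.2941

Step 3 — cumulative fraction after k components = (λ_1 + ... + λ_k) / Σ λ:
  k = 1: 33/85 = 0.3882
  k = 2: (33 + 27)/85 = 60/85 = 0.7059
  k = 3: (33 + 27 + 25)/85 = 85/85 = 1

Summary (fraction, with percent):

explained: PC1 0.3882 (38.82%), PC2 0.3176 (31.76%), PC3 0.2941 (29.41%);  cumulative: 0.3882, 0.7059, 1


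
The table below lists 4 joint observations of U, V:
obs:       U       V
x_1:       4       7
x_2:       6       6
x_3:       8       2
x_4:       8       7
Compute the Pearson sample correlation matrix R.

Step 1 — column means:
  mean(U) = (4 + 6 + 8 + 8) / 4 = 26/4 = 6.5
  mean(V) = (7 + 6 + 2 + 7) / 4 = 22/4 = 5.5

Step 2 — sample variances and covariances s[i,j] = (1/(n-1)) · Σ_k (x_{k,i} - mean_i) · (x_{k,j} - mean_j), with n-1 = 3:
  s[U,U] = ((-2.5)·(-2.5) + (-0.5)·(-0.5) + (1.5)·(1.5) + (1.5)·(1.5)) / 3 = 11/3 = 3.6667
  s[U,V] = ((-2.5)·(1.5) + (-0.5)·(0.5) + (1.5)·(-3.5) + (1.5)·(1.5)) / 3 = -7/3 = -2.3333
  s[V,V] = ((1.5)·(1.5) + (0.5)·(0.5) + (-3.5)·(-3.5) + (1.5)·(1.5)) / 3 = 17/3 = 5.6667
  Sample standard deviations s_i = √(s[i,i]):
  s(U) = √(3.6667) = 1.9149
  s(V) = √(5.6667) = 2.3805

Step 3 — r_{ij} = s_{ij} / (s_i · s_j):
  r[U,U] = 1 (diagonal).
  r[U,V] = -2.3333 / (1.9149 · 2.3805) = -2.3333 / 4.5583 = -0.5119
  r[V,V] = 1 (diagonal).

R is symmetric with unit diagonal. Assembling:

R = [[1, -0.5119],
 [-0.5119, 1]]


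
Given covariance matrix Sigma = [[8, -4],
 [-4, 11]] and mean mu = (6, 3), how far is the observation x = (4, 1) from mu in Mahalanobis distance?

Step 1 — centre the observation: (x - mu) = (-2, -2).

Step 2 — invert Sigma. det(Sigma) = 8·11 - (-4)² = 72.
  Sigma^{-1} = (1/det) · [[d, -b], [-b, a]] = [[0.1528, 0.0556],
 [0.0556, 0.1111]].

Step 3 — form the quadratic (x - mu)^T · Sigma^{-1} · (x - mu):
  Sigma^{-1} · (x - mu) = (-0.4167, -0.3333).
  (x - mu)^T · [Sigma^{-1} · (x - mu)] = (-2)·(-0.4167) + (-2)·(-0.3333) = 1.5.

Step 4 — take square root: d = √(1.5) ≈ 1.2247.

d(x, mu) = √(1.5) ≈ 1.2247


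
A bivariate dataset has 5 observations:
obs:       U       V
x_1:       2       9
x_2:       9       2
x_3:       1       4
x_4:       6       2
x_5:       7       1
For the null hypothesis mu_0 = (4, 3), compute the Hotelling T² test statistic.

Step 1 — sample mean vector:
  mean(U) = (2 + 9 + 1 + 6 + 7) / 5 = 25/5 = 5
  mean(V) = (9 + 2 + 4 + 2 + 1) / 5 = 18/5 = 3.6
  x̄ = (5, 3.6),  deviation x̄ - mu_0 = (5, 3.6) - (4, 3) = (1, 0.6).

Step 2 — sample covariance matrix, S[i,j] = (1/(n-1)) · Σ_k (x_{k,i} - mean_i) · (x_{k,j} - mean_j), divisor n-1 = 4:
  S[U,U] = ((-3)·(-3) + (4)·(4) + (-4)·(-4) + (1)·(1) + (2)·(2)) / 4 = 46/4 = 11.5
  S[U,V] = ((-3)·(5.4) + (4)·(-1.6) + (-4)·(0.4) + (1)·(-1.6) + (2)·(-2.6)) / 4 = -31/4 = -7.75
  S[V,V] = ((5.4)·(5.4) + (-1.6)·(-1.6) + (0.4)·(0.4) + (-1.6)·(-1.6) + (-2.6)·(-2.6)) / 4 = 41.2/4 = 10.3
  S = [[11.5, -7.75],
 [-7.75, 10.3]].

Step 3 — invert S. det(S) = 11.5·10.3 - (-7.75)² = 58.3875.
  S^{-1} = (1/det) · [[d, -b], [-b, a]] = [[0.1764, 0.1327],
 [0.1327, 0.197]].

Step 4 — quadratic form (x̄ - mu_0)^T · S^{-1} · (x̄ - mu_0):
  S^{-1} · (x̄ - mu_0) = (0.256, 0.2509),
  (x̄ - mu_0)^T · [...] = (1)·(0.256) + (0.6)·(0.2509) = 0.4066.

Step 5 — scale by n: T² = 5 · 0.4066 = 2.033.

T² ≈ 2.033


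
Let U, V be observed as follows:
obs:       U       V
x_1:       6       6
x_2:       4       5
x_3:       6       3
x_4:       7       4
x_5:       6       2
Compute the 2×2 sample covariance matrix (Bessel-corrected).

Step 1 — column means:
  mean(U) = (6 + 4 + 6 + 7 + 6) / 5 = 29/5 = 5.8
  mean(V) = (6 + 5 + 3 + 4 + 2) / 5 = 20/5 = 4

Step 2 — sample covariance S[i,j] = (1/(n-1)) · Σ_k (x_{k,i} - mean_i) · (x_{k,j} - mean_j), with n-1 = 4.
  S[U,U] = ((0.2)·(0.2) + (-1.8)·(-1.8) + (0.2)·(0.2) + (1.2)·(1.2) + (0.2)·(0.2)) / 4 = 4.8/4 = 1.2
  S[U,V] = ((0.2)·(2) + (-1.8)·(1) + (0.2)·(-1) + (1.2)·(0) + (0.2)·(-2)) / 4 = -2/4 = -0.5
  S[V,V] = ((2)·(2) + (1)·(1) + (-1)·(-1) + (0)·(0) + (-2)·(-2)) / 4 = 10/4 = 2.5

S is symmetric (S[j,i] = S[i,j]). Assembling:

S = [[1.2, -0.5],
 [-0.5, 2.5]]


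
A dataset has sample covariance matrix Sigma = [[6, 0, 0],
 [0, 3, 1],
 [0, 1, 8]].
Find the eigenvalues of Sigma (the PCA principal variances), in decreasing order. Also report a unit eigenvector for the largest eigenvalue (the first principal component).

Step 1 — characteristic polynomial p(λ) = det(λI - Sigma) = λ³ - tr·λ² + c_1·λ - det, where tr = trace, c_1 = sum of the principal 2×2 minors, det = det(Sigma):
  tr = 6 + 3 + 8 = 17,
  c_1 = (6·3 - (0)²) + (6·8 - (0)²) + (3·8 - (1)²) = 18 + 48 + 23 = 89,
  det = 6·(3·8 - (1)²) - (0)·((0)·8 - (1)·(0)) + (0)·((0)·(1) - 3·(0)) = 6·(23) - (0)·(0) + (0)·(0) = 138.
  So p(λ) = λ³ - 17λ² + 89λ - 138.
Step 2 — look for an integer root (rational root theorem: any rational root is an integer divisor of 138). Testing λ = 6:
  p(6) = 216 - 612 + 534 - 138 = 0  ✓
  Dividing out (λ - 6): p(λ) = (λ - 6)(λ² - 11λ + 23).
Step 3 — remaining eigenvalues from the quadratic λ² - 11λ + 23 = 0:
  Δ = 11² - 4·23 = 121 - 92 = 29,  λ = (11 ± √29)/2 = (11 ± 5.3852)/2 ≈ 8.1926 or 2.8074.
  Sorted: λ_1 = 8.1926,  λ_2 = 6,  λ_3 = 2.8074  (check: sum = 17 = tr ✓).

Step 4 — unit eigenvector for λ_1 ≈ 8.1926: v spans the null space of (Sigma - λ_1 I), whose rows are
  r_1 = (-2.1926, 0, 0),  r_2 = (0, -5.1926, 1),  r_3 = (0, 1, -0.1926).
  v is orthogonal to every row, so take v ∝ r_1 × r_2 = ((0)·(1) - (0)·(-5.1926), (0)·(0) - (-2.1926)·(1), (-2.1926)·(-5.1926) - (0)·(0)) ≈ (0, 2.1926, 11.3852).
  Let u = (0, 2.1926, 11.3852).
  ||u|| = √((0)² + (2.1926)² + (11.3852)²) = √(134.4294) ≈ 11.5944,  v_1 = u/||u|| ≈ (0, 0.1891, 0.982) (||v_1|| = 1).

λ_1 = 8.1926,  λ_2 = 6,  λ_3 = 2.8074;  v_1 ≈ (0, 0.1891, 0.982)


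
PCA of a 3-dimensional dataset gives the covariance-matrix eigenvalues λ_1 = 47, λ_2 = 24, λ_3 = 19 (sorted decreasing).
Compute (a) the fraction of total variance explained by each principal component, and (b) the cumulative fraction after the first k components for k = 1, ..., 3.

Step 1 — total variance = trace(Sigma) = Σ λ_i = 47 + 24 + 19 = 90.

Step 2 — fraction explained by component i = λ_i / Σ λ:
  PC1: 47/90 = 0.5222
  PC2: 24/90 = 0.2667
  PC3: 19/90 = 0.2111

Step 3 — cumulative fraction after k components = (λ_1 + ... + λ_k) / Σ λ:
  k = 1: 47/90 = 0.5222
  k = 2: (47 + 24)/90 = 71/90 = 0.7889
  k = 3: (47 + 24 + 19)/90 = 90/90 = 1

Summary (fraction, with percent):

explained: PC1 0.5222 (52.22%), PC2 0.2667 (26.67%), PC3 0.2111 (21.11%);  cumulative: 0.5222, 0.7889, 1


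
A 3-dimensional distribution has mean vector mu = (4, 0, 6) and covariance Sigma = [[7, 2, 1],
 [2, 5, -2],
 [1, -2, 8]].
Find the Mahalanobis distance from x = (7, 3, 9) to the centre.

Step 1 — centre the observation: (x - mu) = (3, 3, 3).

Step 2 — invert Sigma (cofactor / det for 3×3, or solve directly):
  Sigma^{-1} = [[0.1739, -0.087, -0.0435],
 [-0.087, 0.2657, 0.0773],
 [-0.0435, 0.0773, 0.1498]].

Step 3 — form the quadratic (x - mu)^T · Sigma^{-1} · (x - mu):
  Sigma^{-1} · (x - mu) = (0.1304, 0.7681, 0.5507).
  (x - mu)^T · [Sigma^{-1} · (x - mu)] = (3)·(0.1304) + (3)·(0.7681) + (3)·(0.5507) = 4.3478.

Step 4 — take square root: d = √(4.3478) ≈ 2.0851.

d(x, mu) = √(4.3478) ≈ 2.0851


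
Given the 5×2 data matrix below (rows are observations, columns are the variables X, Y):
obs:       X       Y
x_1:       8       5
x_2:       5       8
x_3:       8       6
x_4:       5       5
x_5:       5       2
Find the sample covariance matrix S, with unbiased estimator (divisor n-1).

Step 1 — column means:
  mean(X) = (8 + 5 + 8 + 5 + 5) / 5 = 31/5 = 6.2
  mean(Y) = (5 + 8 + 6 + 5 + 2) / 5 = 26/5 = 5.2

Step 2 — sample covariance S[i,j] = (1/(n-1)) · Σ_k (x_{k,i} - mean_i) · (x_{k,j} - mean_j), with n-1 = 4.
  S[X,X] = ((1.8)·(1.8) + (-1.2)·(-1.2) + (1.8)·(1.8) + (-1.2)·(-1.2) + (-1.2)·(-1.2)) / 4 = 10.8/4 = 2.7
  S[X,Y] = ((1.8)·(-0.2) + (-1.2)·(2.8) + (1.8)·(0.8) + (-1.2)·(-0.2) + (-1.2)·(-3.2)) / 4 = 1.8/4 = 0.45
  S[Y,Y] = ((-0.2)·(-0.2) + (2.8)·(2.8) + (0.8)·(0.8) + (-0.2)·(-0.2) + (-3.2)·(-3.2)) / 4 = 18.8/4 = 4.7

S is symmetric (S[j,i] = S[i,j]). Assembling:

S = [[2.7, 0.45],
 [0.45, 4.7]]


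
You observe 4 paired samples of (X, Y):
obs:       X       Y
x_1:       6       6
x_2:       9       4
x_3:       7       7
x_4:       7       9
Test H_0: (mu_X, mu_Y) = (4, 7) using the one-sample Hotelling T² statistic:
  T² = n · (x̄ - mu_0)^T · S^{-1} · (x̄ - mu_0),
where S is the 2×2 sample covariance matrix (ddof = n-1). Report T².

Step 1 — sample mean vector:
  mean(X) = (6 + 9 + 7 + 7) / 4 = 29/4 = 7.25
  mean(Y) = (6 + 4 + 7 + 9) / 4 = 26/4 = 6.5
  x̄ = (7.25, 6.5),  deviation x̄ - mu_0 = (7.25, 6.5) - (4, 7) = (3.25, -0.5).

Step 2 — sample covariance matrix, S[i,j] = (1/(n-1)) · Σ_k (x_{k,i} - mean_i) · (x_{k,j} - mean_j), divisor n-1 = 3:
  S[X,X] = ((-1.25)·(-1.25) + (1.75)·(1.75) + (-0.25)·(-0.25) + (-0.25)·(-0.25)) / 3 = 4.75/3 = 1.5833
  S[X,Y] = ((-1.25)·(-0.5) + (1.75)·(-2.5) + (-0.25)·(0.5) + (-0.25)·(2.5)) / 3 = -4.5/3 = -1.5
  S[Y,Y] = ((-0.5)·(-0.5) + (-2.5)·(-2.5) + (0.5)·(0.5) + (2.5)·(2.5)) / 3 = 13/3 = 4.3333
  S = [[1.5833, -1.5],
 [-1.5, 4.3333]].

Step 3 — invert S. det(S) = 1.5833·4.3333 - (-1.5)² = 4.6111.
  S^{-1} = (1/det) · [[d, -b], [-b, a]] = [[0.9398, 0.3253],
 [0.3253, 0.3434]].

Step 4 — quadratic form (x̄ - mu_0)^T · S^{-1} · (x̄ - mu_0):
  S^{-1} · (x̄ - mu_0) = (2.8916, 0.8855),
  (x̄ - mu_0)^T · [...] = (3.25)·(2.8916) + (-0.5)·(0.8855) = 8.9548.

Step 5 — scale by n: T² = 4 · 8.9548 = 35.8193.

T² ≈ 35.8193


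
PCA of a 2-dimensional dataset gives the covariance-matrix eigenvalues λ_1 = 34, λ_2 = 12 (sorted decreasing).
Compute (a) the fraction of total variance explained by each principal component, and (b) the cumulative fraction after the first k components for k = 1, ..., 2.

Step 1 — total variance = trace(Sigma) = Σ λ_i = 34 + 12 = 46.

Step 2 — fraction explained by component i = λ_i / Σ λ:
  PC1: 34/46 = 0.7391
  PC2: 12/46 = 0.2609

Step 3 — cumulative fraction after k components = (λ_1 + ... + λ_k) / Σ λ:
  k = 1: 34/46 = 0.7391
  k = 2: (34 + 12)/46 = 46/46 = 1

Summary (fraction, with percent):

explained: PC1 0.7391 (73.91%), PC2 0.2609 (26.09%);  cumulative: 0.7391, 1


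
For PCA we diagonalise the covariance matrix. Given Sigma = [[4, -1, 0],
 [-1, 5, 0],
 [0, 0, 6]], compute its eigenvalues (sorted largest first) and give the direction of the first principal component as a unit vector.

Step 1 — characteristic polynomial p(λ) = det(λI - Sigma) = λ³ - tr·λ² + c_1·λ - det, where tr = trace, c_1 = sum of the principal 2×2 minors, det = det(Sigma):
  tr = 4 + 5 + 6 = 15,
  c_1 = (4·5 - (-1)²) + (4·6 - (0)²) + (5·6 - (0)²) = 19 + 24 + 30 = 73,
  det = 4·(5·6 - (0)²) - (-1)·((-1)·6 - (0)·(0)) + (0)·((-1)·(0) - 5·(0)) = 4·(30) - (-1)·(-6) + (0)·(0) = 114.
  So p(λ) = λ³ - 15λ² + 73λ - 114.
Step 2 — look for an integer root (rational root theorem: any rational root is an integer divisor of 114). Testing λ = 6:
  p(6) = 216 - 540 + 438 - 114 = 0  ✓
  Dividing out (λ - 6): p(λ) = (λ - 6)(λ² - 9λ + 19).
Step 3 — remaining eigenvalues from the quadratic λ² - 9λ + 19 = 0:
  Δ = 9² - 4·19 = 81 - 76 = 5,  λ = (9 ± √5)/2 = (9 ± 2.2361)/2 ≈ 5.618 or 3.382.
  Sorted: λ_1 = 6,  λ_2 = 5.618,  λ_3 = 3.382  (check: sum = 15 = tr ✓).

Step 4 — unit eigenvector for λ_1 = 6: v spans the null space of (Sigma - λ_1 I), whose rows are
  r_1 = (-2, -1, 0),  r_2 = (-1, -1, 0),  r_3 = (0, 0, 0).
  v is orthogonal to every row, so take v ∝ r_1 × r_2 = ((-1)·(0) - (0)·(-1), (0)·(-1) - (-2)·(0), (-2)·(-1) - (-1)·(-1)) = (0, 0, 1).
  Let u = (0, 0, 1).
  ||u|| = √((0)² + (0)² + (1)²) = √(1) = 1,  v_1 = u/||u|| ≈ (0, 0, 1) (||v_1|| = 1).

λ_1 = 6,  λ_2 = 5.618,  λ_3 = 3.382;  v_1 ≈ (0, 0, 1)


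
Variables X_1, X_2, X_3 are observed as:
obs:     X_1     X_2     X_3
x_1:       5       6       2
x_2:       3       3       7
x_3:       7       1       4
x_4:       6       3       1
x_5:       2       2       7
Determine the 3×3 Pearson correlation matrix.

Step 1 — column means:
  mean(X_1) = (5 + 3 + 7 + 6 + 2) / 5 = 23/5 = 4.6
  mean(X_2) = (6 + 3 + 1 + 3 + 2) / 5 = 15/5 = 3
  mean(X_3) = (2 + 7 + 4 + 1 + 7) / 5 = 21/5 = 4.2

Step 2 — sample variances and covariances s[i,j] = (1/(n-1)) · Σ_k (x_{k,i} - mean_i) · (x_{k,j} - mean_j), with n-1 = 4:
  s[X_1,X_1] = ((0.4)·(0.4) + (-1.6)·(-1.6) + (2.4)·(2.4) + (1.4)·(1.4) + (-2.6)·(-2.6)) / 4 = 17.2/4 = 4.3
  s[X_1,X_2] = ((0.4)·(3) + (-1.6)·(0) + (2.4)·(-2) + (1.4)·(0) + (-2.6)·(-1)) / 4 = -1/4 = -0.25
  s[X_1,X_3] = ((0.4)·(-2.2) + (-1.6)·(2.8) + (2.4)·(-0.2) + (1.4)·(-3.2) + (-2.6)·(2.8)) / 4 = -17.6/4 = -4.4
  s[X_2,X_2] = ((3)·(3) + (0)·(0) + (-2)·(-2) + (0)·(0) + (-1)·(-1)) / 4 = 14/4 = 3.5
  s[X_2,X_3] = ((3)·(-2.2) + (0)·(2.8) + (-2)·(-0.2) + (0)·(-3.2) + (-1)·(2.8)) / 4 = -9/4 = -2.25
  s[X_3,X_3] = ((-2.2)·(-2.2) + (2.8)·(2.8) + (-0.2)·(-0.2) + (-3.2)·(-3.2) + (2.8)·(2.8)) / 4 = 30.8/4 = 7.7
  Sample standard deviations s_i = √(s[i,i]):
  s(X_1) = √(4.3) = 2.0736
  s(X_2) = √(3.5) = 1.8708
  s(X_3) = √(7.7) = 2.7749

Step 3 — r_{ij} = s_{ij} / (s_i · s_j):
  r[X_1,X_1] = 1 (diagonal).
  r[X_1,X_2] = -0.25 / (2.0736 · 1.8708) = -0.25 / 3.8794 = -0.0644
  r[X_1,X_3] = -4.4 / (2.0736 · 2.7749) = -4.4 / 5.7541 = -0.7647
  r[X_2,X_2] = 1 (diagonal).
  r[X_2,X_3] = -2.25 / (1.8708 · 2.7749) = -2.25 / 5.1913 = -0.4334
  r[X_3,X_3] = 1 (diagonal).

R is symmetric with unit diagonal. Assembling:

R = [[1, -0.0644, -0.7647],
 [-0.0644, 1, -0.4334],
 [-0.7647, -0.4334, 1]]


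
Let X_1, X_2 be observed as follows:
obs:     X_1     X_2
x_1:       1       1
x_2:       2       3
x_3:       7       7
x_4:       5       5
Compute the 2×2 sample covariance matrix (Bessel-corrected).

Step 1 — column means:
  mean(X_1) = (1 + 2 + 7 + 5) / 4 = 15/4 = 3.75
  mean(X_2) = (1 + 3 + 7 + 5) / 4 = 16/4 = 4

Step 2 — sample covariance S[i,j] = (1/(n-1)) · Σ_k (x_{k,i} - mean_i) · (x_{k,j} - mean_j), with n-1 = 3.
  S[X_1,X_1] = ((-2.75)·(-2.75) + (-1.75)·(-1.75) + (3.25)·(3.25) + (1.25)·(1.25)) / 3 = 22.75/3 = 7.5833
  S[X_1,X_2] = ((-2.75)·(-3) + (-1.75)·(-1) + (3.25)·(3) + (1.25)·(1)) / 3 = 21/3 = 7
  S[X_2,X_2] = ((-3)·(-3) + (-1)·(-1) + (3)·(3) + (1)·(1)) / 3 = 20/3 = 6.6667

S is symmetric (S[j,i] = S[i,j]). Assembling:

S = [[7.5833, 7],
 [7, 6.6667]]


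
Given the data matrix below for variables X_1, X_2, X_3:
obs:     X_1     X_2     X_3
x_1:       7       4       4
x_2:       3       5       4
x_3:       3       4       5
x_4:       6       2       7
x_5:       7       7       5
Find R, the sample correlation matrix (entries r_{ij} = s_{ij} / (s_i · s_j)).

Step 1 — column means:
  mean(X_1) = (7 + 3 + 3 + 6 + 7) / 5 = 26/5 = 5.2
  mean(X_2) = (4 + 5 + 4 + 2 + 7) / 5 = 22/5 = 4.4
  mean(X_3) = (4 + 4 + 5 + 7 + 5) / 5 = 25/5 = 5

Step 2 — sample variances and covariances s[i,j] = (1/(n-1)) · Σ_k (x_{k,i} - mean_i) · (x_{k,j} - mean_j), with n-1 = 4:
  s[X_1,X_1] = ((1.8)·(1.8) + (-2.2)·(-2.2) + (-2.2)·(-2.2) + (0.8)·(0.8) + (1.8)·(1.8)) / 4 = 16.8/4 = 4.2
  s[X_1,X_2] = ((1.8)·(-0.4) + (-2.2)·(0.6) + (-2.2)·(-0.4) + (0.8)·(-2.4) + (1.8)·(2.6)) / 4 = 1.6/4 = 0.4
  s[X_1,X_3] = ((1.8)·(-1) + (-2.2)·(-1) + (-2.2)·(0) + (0.8)·(2) + (1.8)·(0)) / 4 = 2/4 = 0.5
  s[X_2,X_2] = ((-0.4)·(-0.4) + (0.6)·(0.6) + (-0.4)·(-0.4) + (-2.4)·(-2.4) + (2.6)·(2.6)) / 4 = 13.2/4 = 3.3
  s[X_2,X_3] = ((-0.4)·(-1) + (0.6)·(-1) + (-0.4)·(0) + (-2.4)·(2) + (2.6)·(0)) / 4 = -5/4 = -1.25
  s[X_3,X_3] = ((-1)·(-1) + (-1)·(-1) + (0)·(0) + (2)·(2) + (0)·(0)) / 4 = 6/4 = 1.5
  Sample standard deviations s_i = √(s[i,i]):
  s(X_1) = √(4.2) = 2.0494
  s(X_2) = √(3.3) = 1.8166
  s(X_3) = √(1.5) = 1.2247

Step 3 — r_{ij} = s_{ij} / (s_i · s_j):
  r[X_1,X_1] = 1 (diagonal).
  r[X_1,X_2] = 0.4 / (2.0494 · 1.8166) = 0.4 / 3.7229 = 0.1074
  r[X_1,X_3] = 0.5 / (2.0494 · 1.2247) = 0.5 / 2.51 = 0.1992
  r[X_2,X_2] = 1 (diagonal).
  r[X_2,X_3] = -1.25 / (1.8166 · 1.2247) = -1.25 / 2.2249 = -0.5618
  r[X_3,X_3] = 1 (diagonal).

R is symmetric with unit diagonal. Assembling:

R = [[1, 0.1074, 0.1992],
 [0.1074, 1, -0.5618],
 [0.1992, -0.5618, 1]]


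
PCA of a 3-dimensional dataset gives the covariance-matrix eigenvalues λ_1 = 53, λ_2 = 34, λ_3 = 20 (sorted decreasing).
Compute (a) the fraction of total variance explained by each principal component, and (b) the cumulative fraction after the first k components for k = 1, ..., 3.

Step 1 — total variance = trace(Sigma) = Σ λ_i = 53 + 34 + 20 = 107.

Step 2 — fraction explained by component i = λ_i / Σ λ:
  PC1: 53/107 = 0.4953
  PC2: 34/107 = 0.3178
  PC3: 20/107 = 0.1869

Step 3 — cumulative fraction after k components = (λ_1 + ... + λ_k) / Σ λ:
  k = 1: 53/107 = 0.4953
  k = 2: (53 + 34)/107 = 87/107 = 0.8131
  k = 3: (53 + 34 + 20)/107 = 107/107 = 1

Summary (fraction, with percent):

explained: PC1 0.4953 (49.53%), PC2 0.3178 (31.78%), PC3 0.1869 (18.69%);  cumulative: 0.4953, 0.8131, 1


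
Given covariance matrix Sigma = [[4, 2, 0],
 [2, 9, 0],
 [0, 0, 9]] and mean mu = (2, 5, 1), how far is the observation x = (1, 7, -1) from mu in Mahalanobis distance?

Step 1 — centre the observation: (x - mu) = (-1, 2, -2).

Step 2 — invert Sigma (cofactor / det for 3×3, or solve directly):
  Sigma^{-1} = [[0.2812, -0.0625, 0],
 [-0.0625, 0.125, 0],
 [0, 0, 0.1111]].

Step 3 — form the quadratic (x - mu)^T · Sigma^{-1} · (x - mu):
  Sigma^{-1} · (x - mu) = (-0.4062, 0.3125, -0.2222).
  (x - mu)^T · [Sigma^{-1} · (x - mu)] = (-1)·(-0.4062) + (2)·(0.3125) + (-2)·(-0.2222) = 1.4757.

Step 4 — take square root: d = √(1.4757) ≈ 1.2148.

d(x, mu) = √(1.4757) ≈ 1.2148


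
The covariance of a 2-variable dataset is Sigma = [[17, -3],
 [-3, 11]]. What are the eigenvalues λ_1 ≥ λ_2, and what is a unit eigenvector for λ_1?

Step 1 — characteristic polynomial of 2×2 Sigma:
  det(Sigma - λI) = λ² - trace · λ + det = 0.
  trace = 17 + 11 = 28, det = 17·11 - (-3)² = 178.
Step 2 — discriminant:
  Δ = trace² - 4·det = 784 - 712 = 72.
Step 3 — eigenvalues:
  λ = (trace ± √Δ)/2 = (28 ± 8.4853)/2,
  λ_1 = 18.2426,  λ_2 = 9.7574.

Step 4 — unit eigenvector for λ_1: solve (Sigma - λ_1 I)v = 0. First row:
  (17 - 18.2426)·v_x + (-3)·v_y = 0, i.e. (-1.2426)·v_x + (-3)·v_y = 0,
  so v ∝ (b, λ_1 - a) = (-3, 1.2426); multiply by -1 so the first entry is positive: u = (3, -1.2426).
  ||u|| = √((3)² + (-1.2426)²) = √(10.5442) ≈ 3.2472,
  v_1 = u/||u|| ≈ (0.9239, -0.3827) (||v_1|| = 1).

λ_1 = 18.2426,  λ_2 = 9.7574;  v_1 ≈ (0.9239, -0.3827)


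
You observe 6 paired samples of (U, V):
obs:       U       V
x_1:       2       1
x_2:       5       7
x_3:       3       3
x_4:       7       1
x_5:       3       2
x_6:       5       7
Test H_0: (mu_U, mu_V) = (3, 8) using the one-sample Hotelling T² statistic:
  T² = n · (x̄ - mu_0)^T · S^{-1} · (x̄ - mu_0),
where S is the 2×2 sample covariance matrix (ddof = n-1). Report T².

Step 1 — sample mean vector:
  mean(U) = (2 + 5 + 3 + 7 + 3 + 5) / 6 = 25/6 = 4.1667
  mean(V) = (1 + 7 + 3 + 1 + 2 + 7) / 6 = 21/6 = 3.5
  x̄ = (4.1667, 3.5),  deviation x̄ - mu_0 = (4.1667, 3.5) - (3, 8) = (1.1667, -4.5).

Step 2 — sample covariance matrix, S[i,j] = (1/(n-1)) · Σ_k (x_{k,i} - mean_i) · (x_{k,j} - mean_j), divisor n-1 = 5:
  S[U,U] = ((-2.1667)·(-2.1667) + (0.8333)·(0.8333) + (-1.1667)·(-1.1667) + (2.8333)·(2.8333) + (-1.1667)·(-1.1667) + (0.8333)·(0.8333)) / 5 = 16.8333/5 = 3.3667
  S[U,V] = ((-2.1667)·(-2.5) + (0.8333)·(3.5) + (-1.1667)·(-0.5) + (2.8333)·(-2.5) + (-1.1667)·(-1.5) + (0.8333)·(3.5)) / 5 = 6.5/5 = 1.3
  S[V,V] = ((-2.5)·(-2.5) + (3.5)·(3.5) + (-0.5)·(-0.5) + (-2.5)·(-2.5) + (-1.5)·(-1.5) + (3.5)·(3.5)) / 5 = 39.5/5 = 7.9
  S = [[3.3667, 1.3],
 [1.3, 7.9]].

Step 3 — invert S. det(S) = 3.3667·7.9 - (1.3)² = 24.9067.
  S^{-1} = (1/det) · [[d, -b], [-b, a]] = [[0.3172, -0.0522],
 [-0.0522, 0.1352]].

Step 4 — quadratic form (x̄ - mu_0)^T · S^{-1} · (x̄ - mu_0):
  S^{-1} · (x̄ - mu_0) = (0.6049, -0.6692),
  (x̄ - mu_0)^T · [...] = (1.1667)·(0.6049) + (-4.5)·(-0.6692) = 3.717.

Step 5 — scale by n: T² = 6 · 3.717 = 22.3019.

T² ≈ 22.3019


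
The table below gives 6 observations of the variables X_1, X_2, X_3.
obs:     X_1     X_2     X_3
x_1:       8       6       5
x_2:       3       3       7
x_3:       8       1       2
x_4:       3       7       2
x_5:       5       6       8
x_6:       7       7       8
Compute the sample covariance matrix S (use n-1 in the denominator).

Step 1 — column means:
  mean(X_1) = (8 + 3 + 8 + 3 + 5 + 7) / 6 = 34/6 = 5.6667
  mean(X_2) = (6 + 3 + 1 + 7 + 6 + 7) / 6 = 30/6 = 5
  mean(X_3) = (5 + 7 + 2 + 2 + 8 + 8) / 6 = 32/6 = 5.3333

Step 2 — sample covariance S[i,j] = (1/(n-1)) · Σ_k (x_{k,i} - mean_i) · (x_{k,j} - mean_j), with n-1 = 5.
  S[X_1,X_1] = ((2.3333)·(2.3333) + (-2.6667)·(-2.6667) + (2.3333)·(2.3333) + (-2.6667)·(-2.6667) + (-0.6667)·(-0.6667) + (1.3333)·(1.3333)) / 5 = 27.3333/5 = 5.4667
  S[X_1,X_2] = ((2.3333)·(1) + (-2.6667)·(-2) + (2.3333)·(-4) + (-2.6667)·(2) + (-0.6667)·(1) + (1.3333)·(2)) / 5 = -5/5 = -1
  S[X_1,X_3] = ((2.3333)·(-0.3333) + (-2.6667)·(1.6667) + (2.3333)·(-3.3333) + (-2.6667)·(-3.3333) + (-0.6667)·(2.6667) + (1.3333)·(2.6667)) / 5 = -2.3333/5 = -0.4667
  S[X_2,X_2] = ((1)·(1) + (-2)·(-2) + (-4)·(-4) + (2)·(2) + (1)·(1) + (2)·(2)) / 5 = 30/5 = 6
  S[X_2,X_3] = ((1)·(-0.3333) + (-2)·(1.6667) + (-4)·(-3.3333) + (2)·(-3.3333) + (1)·(2.6667) + (2)·(2.6667)) / 5 = 11/5 = 2.2
  S[X_3,X_3] = ((-0.3333)·(-0.3333) + (1.6667)·(1.6667) + (-3.3333)·(-3.3333) + (-3.3333)·(-3.3333) + (2.6667)·(2.6667) + (2.6667)·(2.6667)) / 5 = 39.3333/5 = 7.8667

S is symmetric (S[j,i] = S[i,j]). Assembling:

S = [[5.4667, -1, -0.4667],
 [-1, 6, 2.2],
 [-0.4667, 2.2, 7.8667]]
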